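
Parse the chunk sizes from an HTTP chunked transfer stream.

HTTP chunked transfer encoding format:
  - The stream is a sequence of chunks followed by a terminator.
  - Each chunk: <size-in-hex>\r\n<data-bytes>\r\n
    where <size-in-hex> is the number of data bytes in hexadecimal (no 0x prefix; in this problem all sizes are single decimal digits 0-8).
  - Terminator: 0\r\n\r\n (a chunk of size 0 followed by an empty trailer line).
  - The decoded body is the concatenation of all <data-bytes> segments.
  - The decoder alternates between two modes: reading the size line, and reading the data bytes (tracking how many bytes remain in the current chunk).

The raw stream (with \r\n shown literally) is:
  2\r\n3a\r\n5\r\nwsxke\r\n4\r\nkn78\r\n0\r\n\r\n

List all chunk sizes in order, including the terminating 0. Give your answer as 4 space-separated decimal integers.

Chunk 1: stream[0..1]='2' size=0x2=2, data at stream[3..5]='3a' -> body[0..2], body so far='3a'
Chunk 2: stream[7..8]='5' size=0x5=5, data at stream[10..15]='wsxke' -> body[2..7], body so far='3awsxke'
Chunk 3: stream[17..18]='4' size=0x4=4, data at stream[20..24]='kn78' -> body[7..11], body so far='3awsxkekn78'
Chunk 4: stream[26..27]='0' size=0 (terminator). Final body='3awsxkekn78' (11 bytes)

Answer: 2 5 4 0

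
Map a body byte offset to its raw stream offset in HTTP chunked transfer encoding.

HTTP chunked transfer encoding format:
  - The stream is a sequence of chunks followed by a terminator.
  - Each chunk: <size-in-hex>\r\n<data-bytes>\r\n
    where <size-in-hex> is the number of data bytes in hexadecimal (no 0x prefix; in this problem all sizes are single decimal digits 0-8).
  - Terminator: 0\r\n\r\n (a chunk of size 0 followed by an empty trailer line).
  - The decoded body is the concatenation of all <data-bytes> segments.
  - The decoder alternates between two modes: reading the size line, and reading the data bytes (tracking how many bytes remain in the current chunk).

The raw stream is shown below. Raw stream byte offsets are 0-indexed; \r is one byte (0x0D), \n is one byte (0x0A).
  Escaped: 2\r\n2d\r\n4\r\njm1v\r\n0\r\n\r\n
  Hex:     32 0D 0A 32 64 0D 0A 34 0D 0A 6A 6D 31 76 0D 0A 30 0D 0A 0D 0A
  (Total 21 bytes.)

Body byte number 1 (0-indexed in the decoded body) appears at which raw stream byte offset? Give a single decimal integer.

Answer: 4

Derivation:
Chunk 1: stream[0..1]='2' size=0x2=2, data at stream[3..5]='2d' -> body[0..2], body so far='2d'
Chunk 2: stream[7..8]='4' size=0x4=4, data at stream[10..14]='jm1v' -> body[2..6], body so far='2djm1v'
Chunk 3: stream[16..17]='0' size=0 (terminator). Final body='2djm1v' (6 bytes)
Body byte 1 at stream offset 4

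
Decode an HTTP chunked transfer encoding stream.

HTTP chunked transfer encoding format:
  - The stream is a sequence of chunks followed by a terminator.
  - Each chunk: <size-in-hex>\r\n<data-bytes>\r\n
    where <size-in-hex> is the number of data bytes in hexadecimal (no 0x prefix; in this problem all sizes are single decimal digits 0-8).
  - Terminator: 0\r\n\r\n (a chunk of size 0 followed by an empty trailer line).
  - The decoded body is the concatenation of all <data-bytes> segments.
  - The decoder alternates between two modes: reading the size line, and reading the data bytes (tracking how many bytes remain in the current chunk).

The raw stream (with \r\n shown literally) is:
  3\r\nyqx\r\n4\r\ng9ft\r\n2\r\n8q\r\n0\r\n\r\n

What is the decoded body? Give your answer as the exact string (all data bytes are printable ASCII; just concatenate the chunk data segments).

Chunk 1: stream[0..1]='3' size=0x3=3, data at stream[3..6]='yqx' -> body[0..3], body so far='yqx'
Chunk 2: stream[8..9]='4' size=0x4=4, data at stream[11..15]='g9ft' -> body[3..7], body so far='yqxg9ft'
Chunk 3: stream[17..18]='2' size=0x2=2, data at stream[20..22]='8q' -> body[7..9], body so far='yqxg9ft8q'
Chunk 4: stream[24..25]='0' size=0 (terminator). Final body='yqxg9ft8q' (9 bytes)

Answer: yqxg9ft8q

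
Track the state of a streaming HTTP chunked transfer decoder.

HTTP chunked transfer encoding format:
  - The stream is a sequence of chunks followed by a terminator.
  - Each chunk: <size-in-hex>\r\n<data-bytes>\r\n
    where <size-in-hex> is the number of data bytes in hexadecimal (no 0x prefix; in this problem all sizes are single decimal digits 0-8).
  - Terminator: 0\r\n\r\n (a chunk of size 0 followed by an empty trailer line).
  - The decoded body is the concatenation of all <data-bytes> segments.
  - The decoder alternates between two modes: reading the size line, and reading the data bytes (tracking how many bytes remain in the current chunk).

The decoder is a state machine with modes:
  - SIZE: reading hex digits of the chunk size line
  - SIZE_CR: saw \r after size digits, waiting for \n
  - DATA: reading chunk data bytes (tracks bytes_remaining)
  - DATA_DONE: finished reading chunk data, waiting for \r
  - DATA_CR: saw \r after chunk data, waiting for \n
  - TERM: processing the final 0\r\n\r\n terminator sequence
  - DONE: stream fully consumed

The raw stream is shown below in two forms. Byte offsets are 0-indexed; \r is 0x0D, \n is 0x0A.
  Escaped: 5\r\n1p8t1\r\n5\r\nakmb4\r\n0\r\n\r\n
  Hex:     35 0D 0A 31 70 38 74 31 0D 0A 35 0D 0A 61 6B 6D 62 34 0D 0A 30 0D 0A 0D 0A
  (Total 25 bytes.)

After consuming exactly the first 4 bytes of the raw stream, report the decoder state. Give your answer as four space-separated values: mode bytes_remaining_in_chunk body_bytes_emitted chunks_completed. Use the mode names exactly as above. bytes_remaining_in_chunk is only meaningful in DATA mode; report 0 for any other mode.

Answer: DATA 4 1 0

Derivation:
Byte 0 = '5': mode=SIZE remaining=0 emitted=0 chunks_done=0
Byte 1 = 0x0D: mode=SIZE_CR remaining=0 emitted=0 chunks_done=0
Byte 2 = 0x0A: mode=DATA remaining=5 emitted=0 chunks_done=0
Byte 3 = '1': mode=DATA remaining=4 emitted=1 chunks_done=0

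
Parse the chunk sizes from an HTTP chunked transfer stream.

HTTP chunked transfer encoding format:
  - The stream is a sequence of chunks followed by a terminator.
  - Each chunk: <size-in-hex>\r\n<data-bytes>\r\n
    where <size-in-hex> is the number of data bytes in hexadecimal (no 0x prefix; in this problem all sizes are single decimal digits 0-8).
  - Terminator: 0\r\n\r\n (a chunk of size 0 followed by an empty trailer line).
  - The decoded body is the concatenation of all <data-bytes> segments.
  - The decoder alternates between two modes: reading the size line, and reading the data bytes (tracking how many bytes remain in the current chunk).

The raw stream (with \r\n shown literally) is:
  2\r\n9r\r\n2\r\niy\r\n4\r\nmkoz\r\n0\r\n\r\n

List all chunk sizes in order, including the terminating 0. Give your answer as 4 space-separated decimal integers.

Chunk 1: stream[0..1]='2' size=0x2=2, data at stream[3..5]='9r' -> body[0..2], body so far='9r'
Chunk 2: stream[7..8]='2' size=0x2=2, data at stream[10..12]='iy' -> body[2..4], body so far='9riy'
Chunk 3: stream[14..15]='4' size=0x4=4, data at stream[17..21]='mkoz' -> body[4..8], body so far='9riymkoz'
Chunk 4: stream[23..24]='0' size=0 (terminator). Final body='9riymkoz' (8 bytes)

Answer: 2 2 4 0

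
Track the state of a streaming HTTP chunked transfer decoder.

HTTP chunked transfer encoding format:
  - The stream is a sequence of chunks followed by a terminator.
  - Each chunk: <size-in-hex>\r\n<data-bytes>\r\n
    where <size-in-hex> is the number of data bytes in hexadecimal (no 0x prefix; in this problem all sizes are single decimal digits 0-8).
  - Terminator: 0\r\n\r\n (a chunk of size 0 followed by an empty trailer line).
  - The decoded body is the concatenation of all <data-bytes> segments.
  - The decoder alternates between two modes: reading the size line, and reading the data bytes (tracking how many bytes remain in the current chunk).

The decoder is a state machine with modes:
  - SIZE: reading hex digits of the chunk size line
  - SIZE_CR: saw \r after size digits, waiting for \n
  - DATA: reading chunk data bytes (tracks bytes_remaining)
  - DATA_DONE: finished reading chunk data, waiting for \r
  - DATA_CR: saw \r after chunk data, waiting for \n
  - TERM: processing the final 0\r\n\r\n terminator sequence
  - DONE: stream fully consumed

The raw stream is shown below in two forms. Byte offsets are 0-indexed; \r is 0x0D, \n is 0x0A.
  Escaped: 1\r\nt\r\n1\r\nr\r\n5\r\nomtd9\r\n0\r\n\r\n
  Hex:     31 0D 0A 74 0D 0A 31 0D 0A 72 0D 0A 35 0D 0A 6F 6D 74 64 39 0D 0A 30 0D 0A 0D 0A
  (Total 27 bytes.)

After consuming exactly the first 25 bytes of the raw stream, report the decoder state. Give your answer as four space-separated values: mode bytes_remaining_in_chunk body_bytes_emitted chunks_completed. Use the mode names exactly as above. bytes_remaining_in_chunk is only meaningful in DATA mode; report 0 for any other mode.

Answer: TERM 0 7 3

Derivation:
Byte 0 = '1': mode=SIZE remaining=0 emitted=0 chunks_done=0
Byte 1 = 0x0D: mode=SIZE_CR remaining=0 emitted=0 chunks_done=0
Byte 2 = 0x0A: mode=DATA remaining=1 emitted=0 chunks_done=0
Byte 3 = 't': mode=DATA_DONE remaining=0 emitted=1 chunks_done=0
Byte 4 = 0x0D: mode=DATA_CR remaining=0 emitted=1 chunks_done=0
Byte 5 = 0x0A: mode=SIZE remaining=0 emitted=1 chunks_done=1
Byte 6 = '1': mode=SIZE remaining=0 emitted=1 chunks_done=1
Byte 7 = 0x0D: mode=SIZE_CR remaining=0 emitted=1 chunks_done=1
Byte 8 = 0x0A: mode=DATA remaining=1 emitted=1 chunks_done=1
Byte 9 = 'r': mode=DATA_DONE remaining=0 emitted=2 chunks_done=1
Byte 10 = 0x0D: mode=DATA_CR remaining=0 emitted=2 chunks_done=1
Byte 11 = 0x0A: mode=SIZE remaining=0 emitted=2 chunks_done=2
Byte 12 = '5': mode=SIZE remaining=0 emitted=2 chunks_done=2
Byte 13 = 0x0D: mode=SIZE_CR remaining=0 emitted=2 chunks_done=2
Byte 14 = 0x0A: mode=DATA remaining=5 emitted=2 chunks_done=2
Byte 15 = 'o': mode=DATA remaining=4 emitted=3 chunks_done=2
Byte 16 = 'm': mode=DATA remaining=3 emitted=4 chunks_done=2
Byte 17 = 't': mode=DATA remaining=2 emitted=5 chunks_done=2
Byte 18 = 'd': mode=DATA remaining=1 emitted=6 chunks_done=2
Byte 19 = '9': mode=DATA_DONE remaining=0 emitted=7 chunks_done=2
Byte 20 = 0x0D: mode=DATA_CR remaining=0 emitted=7 chunks_done=2
Byte 21 = 0x0A: mode=SIZE remaining=0 emitted=7 chunks_done=3
Byte 22 = '0': mode=SIZE remaining=0 emitted=7 chunks_done=3
Byte 23 = 0x0D: mode=SIZE_CR remaining=0 emitted=7 chunks_done=3
Byte 24 = 0x0A: mode=TERM remaining=0 emitted=7 chunks_done=3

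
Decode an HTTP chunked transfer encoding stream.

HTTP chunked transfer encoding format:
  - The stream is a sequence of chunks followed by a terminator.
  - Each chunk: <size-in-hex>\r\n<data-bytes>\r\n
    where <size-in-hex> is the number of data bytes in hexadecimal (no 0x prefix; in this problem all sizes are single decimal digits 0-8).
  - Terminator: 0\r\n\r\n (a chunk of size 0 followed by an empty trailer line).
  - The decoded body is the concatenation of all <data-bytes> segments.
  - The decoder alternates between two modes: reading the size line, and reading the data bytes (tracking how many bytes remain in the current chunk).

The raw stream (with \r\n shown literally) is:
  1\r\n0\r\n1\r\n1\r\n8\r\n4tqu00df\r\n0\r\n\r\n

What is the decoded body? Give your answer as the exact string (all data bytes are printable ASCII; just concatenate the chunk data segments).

Chunk 1: stream[0..1]='1' size=0x1=1, data at stream[3..4]='0' -> body[0..1], body so far='0'
Chunk 2: stream[6..7]='1' size=0x1=1, data at stream[9..10]='1' -> body[1..2], body so far='01'
Chunk 3: stream[12..13]='8' size=0x8=8, data at stream[15..23]='4tqu00df' -> body[2..10], body so far='014tqu00df'
Chunk 4: stream[25..26]='0' size=0 (terminator). Final body='014tqu00df' (10 bytes)

Answer: 014tqu00df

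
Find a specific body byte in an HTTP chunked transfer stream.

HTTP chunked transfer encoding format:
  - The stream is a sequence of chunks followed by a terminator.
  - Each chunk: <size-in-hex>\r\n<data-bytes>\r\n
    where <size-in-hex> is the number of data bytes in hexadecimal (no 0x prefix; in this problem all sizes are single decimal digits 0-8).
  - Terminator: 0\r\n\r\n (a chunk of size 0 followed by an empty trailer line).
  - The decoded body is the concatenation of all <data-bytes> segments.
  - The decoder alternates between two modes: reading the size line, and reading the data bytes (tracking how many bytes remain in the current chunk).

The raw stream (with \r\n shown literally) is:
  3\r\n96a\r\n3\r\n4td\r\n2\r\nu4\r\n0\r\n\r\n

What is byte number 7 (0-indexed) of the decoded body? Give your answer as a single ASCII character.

Answer: 4

Derivation:
Chunk 1: stream[0..1]='3' size=0x3=3, data at stream[3..6]='96a' -> body[0..3], body so far='96a'
Chunk 2: stream[8..9]='3' size=0x3=3, data at stream[11..14]='4td' -> body[3..6], body so far='96a4td'
Chunk 3: stream[16..17]='2' size=0x2=2, data at stream[19..21]='u4' -> body[6..8], body so far='96a4tdu4'
Chunk 4: stream[23..24]='0' size=0 (terminator). Final body='96a4tdu4' (8 bytes)
Body byte 7 = '4'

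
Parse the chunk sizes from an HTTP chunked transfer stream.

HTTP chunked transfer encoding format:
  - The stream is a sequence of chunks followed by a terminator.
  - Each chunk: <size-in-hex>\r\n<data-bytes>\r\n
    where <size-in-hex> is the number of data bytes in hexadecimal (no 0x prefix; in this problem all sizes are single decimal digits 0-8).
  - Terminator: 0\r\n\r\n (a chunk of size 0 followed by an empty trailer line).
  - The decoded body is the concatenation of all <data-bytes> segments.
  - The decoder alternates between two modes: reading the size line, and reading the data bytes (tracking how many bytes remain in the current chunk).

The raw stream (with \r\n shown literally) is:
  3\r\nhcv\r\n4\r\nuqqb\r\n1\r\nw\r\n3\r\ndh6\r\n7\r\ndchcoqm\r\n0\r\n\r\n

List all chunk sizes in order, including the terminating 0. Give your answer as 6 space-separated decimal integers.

Chunk 1: stream[0..1]='3' size=0x3=3, data at stream[3..6]='hcv' -> body[0..3], body so far='hcv'
Chunk 2: stream[8..9]='4' size=0x4=4, data at stream[11..15]='uqqb' -> body[3..7], body so far='hcvuqqb'
Chunk 3: stream[17..18]='1' size=0x1=1, data at stream[20..21]='w' -> body[7..8], body so far='hcvuqqbw'
Chunk 4: stream[23..24]='3' size=0x3=3, data at stream[26..29]='dh6' -> body[8..11], body so far='hcvuqqbwdh6'
Chunk 5: stream[31..32]='7' size=0x7=7, data at stream[34..41]='dchcoqm' -> body[11..18], body so far='hcvuqqbwdh6dchcoqm'
Chunk 6: stream[43..44]='0' size=0 (terminator). Final body='hcvuqqbwdh6dchcoqm' (18 bytes)

Answer: 3 4 1 3 7 0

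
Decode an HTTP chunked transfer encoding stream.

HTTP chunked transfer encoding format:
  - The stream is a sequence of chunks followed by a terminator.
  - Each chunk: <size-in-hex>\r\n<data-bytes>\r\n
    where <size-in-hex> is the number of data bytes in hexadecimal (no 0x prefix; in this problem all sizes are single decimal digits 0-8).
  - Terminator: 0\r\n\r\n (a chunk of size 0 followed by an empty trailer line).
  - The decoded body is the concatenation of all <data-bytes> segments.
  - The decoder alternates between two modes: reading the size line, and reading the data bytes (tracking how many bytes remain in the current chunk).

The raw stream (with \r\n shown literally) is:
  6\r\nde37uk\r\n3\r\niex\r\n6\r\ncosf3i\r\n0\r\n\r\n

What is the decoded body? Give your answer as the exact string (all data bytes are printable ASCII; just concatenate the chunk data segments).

Chunk 1: stream[0..1]='6' size=0x6=6, data at stream[3..9]='de37uk' -> body[0..6], body so far='de37uk'
Chunk 2: stream[11..12]='3' size=0x3=3, data at stream[14..17]='iex' -> body[6..9], body so far='de37ukiex'
Chunk 3: stream[19..20]='6' size=0x6=6, data at stream[22..28]='cosf3i' -> body[9..15], body so far='de37ukiexcosf3i'
Chunk 4: stream[30..31]='0' size=0 (terminator). Final body='de37ukiexcosf3i' (15 bytes)

Answer: de37ukiexcosf3i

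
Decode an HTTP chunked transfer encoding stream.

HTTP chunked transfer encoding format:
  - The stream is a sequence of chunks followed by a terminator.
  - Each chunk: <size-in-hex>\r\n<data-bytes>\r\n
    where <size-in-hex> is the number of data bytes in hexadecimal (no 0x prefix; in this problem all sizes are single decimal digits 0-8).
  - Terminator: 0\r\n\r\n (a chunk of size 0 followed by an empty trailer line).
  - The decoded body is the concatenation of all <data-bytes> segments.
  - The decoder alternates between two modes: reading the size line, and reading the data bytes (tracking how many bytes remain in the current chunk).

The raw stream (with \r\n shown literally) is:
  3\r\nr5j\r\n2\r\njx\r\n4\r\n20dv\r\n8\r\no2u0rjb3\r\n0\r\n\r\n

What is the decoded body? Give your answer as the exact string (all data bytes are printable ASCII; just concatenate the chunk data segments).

Answer: r5jjx20dvo2u0rjb3

Derivation:
Chunk 1: stream[0..1]='3' size=0x3=3, data at stream[3..6]='r5j' -> body[0..3], body so far='r5j'
Chunk 2: stream[8..9]='2' size=0x2=2, data at stream[11..13]='jx' -> body[3..5], body so far='r5jjx'
Chunk 3: stream[15..16]='4' size=0x4=4, data at stream[18..22]='20dv' -> body[5..9], body so far='r5jjx20dv'
Chunk 4: stream[24..25]='8' size=0x8=8, data at stream[27..35]='o2u0rjb3' -> body[9..17], body so far='r5jjx20dvo2u0rjb3'
Chunk 5: stream[37..38]='0' size=0 (terminator). Final body='r5jjx20dvo2u0rjb3' (17 bytes)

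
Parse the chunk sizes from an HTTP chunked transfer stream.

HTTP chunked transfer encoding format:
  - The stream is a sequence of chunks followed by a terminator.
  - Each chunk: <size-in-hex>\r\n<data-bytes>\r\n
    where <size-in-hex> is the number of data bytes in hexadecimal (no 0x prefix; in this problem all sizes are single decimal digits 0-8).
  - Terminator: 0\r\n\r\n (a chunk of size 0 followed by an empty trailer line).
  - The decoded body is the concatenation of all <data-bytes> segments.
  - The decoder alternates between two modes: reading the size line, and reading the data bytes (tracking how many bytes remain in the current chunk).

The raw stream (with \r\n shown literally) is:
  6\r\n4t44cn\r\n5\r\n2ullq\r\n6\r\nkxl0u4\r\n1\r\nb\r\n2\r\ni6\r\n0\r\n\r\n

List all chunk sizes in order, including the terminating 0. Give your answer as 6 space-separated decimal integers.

Chunk 1: stream[0..1]='6' size=0x6=6, data at stream[3..9]='4t44cn' -> body[0..6], body so far='4t44cn'
Chunk 2: stream[11..12]='5' size=0x5=5, data at stream[14..19]='2ullq' -> body[6..11], body so far='4t44cn2ullq'
Chunk 3: stream[21..22]='6' size=0x6=6, data at stream[24..30]='kxl0u4' -> body[11..17], body so far='4t44cn2ullqkxl0u4'
Chunk 4: stream[32..33]='1' size=0x1=1, data at stream[35..36]='b' -> body[17..18], body so far='4t44cn2ullqkxl0u4b'
Chunk 5: stream[38..39]='2' size=0x2=2, data at stream[41..43]='i6' -> body[18..20], body so far='4t44cn2ullqkxl0u4bi6'
Chunk 6: stream[45..46]='0' size=0 (terminator). Final body='4t44cn2ullqkxl0u4bi6' (20 bytes)

Answer: 6 5 6 1 2 0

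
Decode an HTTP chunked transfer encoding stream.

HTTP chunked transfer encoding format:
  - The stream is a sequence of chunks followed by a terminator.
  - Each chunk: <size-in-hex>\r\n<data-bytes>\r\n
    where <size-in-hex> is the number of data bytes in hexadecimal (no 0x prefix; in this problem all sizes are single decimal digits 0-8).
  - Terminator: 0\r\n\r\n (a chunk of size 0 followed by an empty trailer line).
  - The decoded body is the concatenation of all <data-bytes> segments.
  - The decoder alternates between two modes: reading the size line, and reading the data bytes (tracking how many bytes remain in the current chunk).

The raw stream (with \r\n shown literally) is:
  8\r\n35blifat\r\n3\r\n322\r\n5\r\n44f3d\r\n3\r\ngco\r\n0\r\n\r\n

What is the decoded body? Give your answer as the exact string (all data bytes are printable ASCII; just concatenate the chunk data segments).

Chunk 1: stream[0..1]='8' size=0x8=8, data at stream[3..11]='35blifat' -> body[0..8], body so far='35blifat'
Chunk 2: stream[13..14]='3' size=0x3=3, data at stream[16..19]='322' -> body[8..11], body so far='35blifat322'
Chunk 3: stream[21..22]='5' size=0x5=5, data at stream[24..29]='44f3d' -> body[11..16], body so far='35blifat32244f3d'
Chunk 4: stream[31..32]='3' size=0x3=3, data at stream[34..37]='gco' -> body[16..19], body so far='35blifat32244f3dgco'
Chunk 5: stream[39..40]='0' size=0 (terminator). Final body='35blifat32244f3dgco' (19 bytes)

Answer: 35blifat32244f3dgco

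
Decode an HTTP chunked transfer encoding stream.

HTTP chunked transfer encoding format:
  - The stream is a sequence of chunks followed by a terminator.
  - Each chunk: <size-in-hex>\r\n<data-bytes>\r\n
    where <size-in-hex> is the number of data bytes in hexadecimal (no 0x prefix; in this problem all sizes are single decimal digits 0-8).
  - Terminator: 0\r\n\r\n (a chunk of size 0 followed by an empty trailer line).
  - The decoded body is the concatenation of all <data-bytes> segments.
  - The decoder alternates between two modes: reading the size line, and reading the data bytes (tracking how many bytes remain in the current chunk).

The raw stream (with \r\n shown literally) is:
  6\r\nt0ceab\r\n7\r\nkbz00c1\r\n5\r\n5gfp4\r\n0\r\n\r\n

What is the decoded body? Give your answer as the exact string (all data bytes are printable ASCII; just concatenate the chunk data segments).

Answer: t0ceabkbz00c15gfp4

Derivation:
Chunk 1: stream[0..1]='6' size=0x6=6, data at stream[3..9]='t0ceab' -> body[0..6], body so far='t0ceab'
Chunk 2: stream[11..12]='7' size=0x7=7, data at stream[14..21]='kbz00c1' -> body[6..13], body so far='t0ceabkbz00c1'
Chunk 3: stream[23..24]='5' size=0x5=5, data at stream[26..31]='5gfp4' -> body[13..18], body so far='t0ceabkbz00c15gfp4'
Chunk 4: stream[33..34]='0' size=0 (terminator). Final body='t0ceabkbz00c15gfp4' (18 bytes)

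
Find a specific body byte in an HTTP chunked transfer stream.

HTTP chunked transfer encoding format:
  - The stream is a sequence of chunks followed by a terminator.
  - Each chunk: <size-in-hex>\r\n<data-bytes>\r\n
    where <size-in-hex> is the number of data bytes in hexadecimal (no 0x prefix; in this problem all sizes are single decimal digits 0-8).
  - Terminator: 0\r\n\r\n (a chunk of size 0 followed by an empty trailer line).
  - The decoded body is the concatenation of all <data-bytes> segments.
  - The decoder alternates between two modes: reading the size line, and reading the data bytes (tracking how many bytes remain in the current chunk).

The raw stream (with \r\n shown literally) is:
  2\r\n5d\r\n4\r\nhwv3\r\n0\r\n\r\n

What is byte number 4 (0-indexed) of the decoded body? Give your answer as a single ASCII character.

Answer: v

Derivation:
Chunk 1: stream[0..1]='2' size=0x2=2, data at stream[3..5]='5d' -> body[0..2], body so far='5d'
Chunk 2: stream[7..8]='4' size=0x4=4, data at stream[10..14]='hwv3' -> body[2..6], body so far='5dhwv3'
Chunk 3: stream[16..17]='0' size=0 (terminator). Final body='5dhwv3' (6 bytes)
Body byte 4 = 'v'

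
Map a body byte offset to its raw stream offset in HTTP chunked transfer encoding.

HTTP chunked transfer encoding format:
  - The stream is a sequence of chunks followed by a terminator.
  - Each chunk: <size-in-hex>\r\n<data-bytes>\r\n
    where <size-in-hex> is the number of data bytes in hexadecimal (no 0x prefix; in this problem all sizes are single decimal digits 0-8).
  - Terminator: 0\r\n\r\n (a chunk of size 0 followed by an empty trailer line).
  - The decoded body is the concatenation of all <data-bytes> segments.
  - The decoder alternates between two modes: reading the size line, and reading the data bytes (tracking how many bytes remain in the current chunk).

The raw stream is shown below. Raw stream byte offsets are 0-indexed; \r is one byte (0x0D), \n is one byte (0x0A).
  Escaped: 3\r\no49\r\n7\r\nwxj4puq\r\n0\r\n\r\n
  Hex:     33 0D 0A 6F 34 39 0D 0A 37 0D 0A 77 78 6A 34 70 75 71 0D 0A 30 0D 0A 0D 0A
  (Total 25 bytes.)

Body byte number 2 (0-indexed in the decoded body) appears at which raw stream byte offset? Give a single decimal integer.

Chunk 1: stream[0..1]='3' size=0x3=3, data at stream[3..6]='o49' -> body[0..3], body so far='o49'
Chunk 2: stream[8..9]='7' size=0x7=7, data at stream[11..18]='wxj4puq' -> body[3..10], body so far='o49wxj4puq'
Chunk 3: stream[20..21]='0' size=0 (terminator). Final body='o49wxj4puq' (10 bytes)
Body byte 2 at stream offset 5

Answer: 5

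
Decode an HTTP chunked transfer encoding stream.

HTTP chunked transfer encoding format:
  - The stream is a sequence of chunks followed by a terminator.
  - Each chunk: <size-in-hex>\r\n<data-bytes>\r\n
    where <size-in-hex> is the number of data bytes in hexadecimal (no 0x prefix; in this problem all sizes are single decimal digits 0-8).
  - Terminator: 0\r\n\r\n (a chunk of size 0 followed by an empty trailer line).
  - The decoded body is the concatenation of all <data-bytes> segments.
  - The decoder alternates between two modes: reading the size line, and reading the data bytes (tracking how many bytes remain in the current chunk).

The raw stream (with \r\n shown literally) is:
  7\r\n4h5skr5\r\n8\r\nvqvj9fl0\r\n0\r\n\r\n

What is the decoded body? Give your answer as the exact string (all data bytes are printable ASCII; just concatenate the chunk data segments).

Chunk 1: stream[0..1]='7' size=0x7=7, data at stream[3..10]='4h5skr5' -> body[0..7], body so far='4h5skr5'
Chunk 2: stream[12..13]='8' size=0x8=8, data at stream[15..23]='vqvj9fl0' -> body[7..15], body so far='4h5skr5vqvj9fl0'
Chunk 3: stream[25..26]='0' size=0 (terminator). Final body='4h5skr5vqvj9fl0' (15 bytes)

Answer: 4h5skr5vqvj9fl0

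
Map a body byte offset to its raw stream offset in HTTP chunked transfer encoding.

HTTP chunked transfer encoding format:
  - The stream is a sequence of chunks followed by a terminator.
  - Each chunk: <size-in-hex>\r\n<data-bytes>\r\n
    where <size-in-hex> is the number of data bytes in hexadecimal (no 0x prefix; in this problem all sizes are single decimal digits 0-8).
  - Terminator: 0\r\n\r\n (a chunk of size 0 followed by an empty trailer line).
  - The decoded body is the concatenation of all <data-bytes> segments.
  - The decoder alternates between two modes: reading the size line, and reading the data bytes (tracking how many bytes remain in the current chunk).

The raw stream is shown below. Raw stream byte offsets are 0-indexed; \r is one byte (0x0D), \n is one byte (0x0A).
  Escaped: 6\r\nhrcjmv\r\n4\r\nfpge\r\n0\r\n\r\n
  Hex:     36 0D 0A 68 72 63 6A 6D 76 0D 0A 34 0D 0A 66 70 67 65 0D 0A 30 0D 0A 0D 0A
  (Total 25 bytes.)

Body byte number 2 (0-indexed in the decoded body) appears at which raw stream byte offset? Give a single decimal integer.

Chunk 1: stream[0..1]='6' size=0x6=6, data at stream[3..9]='hrcjmv' -> body[0..6], body so far='hrcjmv'
Chunk 2: stream[11..12]='4' size=0x4=4, data at stream[14..18]='fpge' -> body[6..10], body so far='hrcjmvfpge'
Chunk 3: stream[20..21]='0' size=0 (terminator). Final body='hrcjmvfpge' (10 bytes)
Body byte 2 at stream offset 5

Answer: 5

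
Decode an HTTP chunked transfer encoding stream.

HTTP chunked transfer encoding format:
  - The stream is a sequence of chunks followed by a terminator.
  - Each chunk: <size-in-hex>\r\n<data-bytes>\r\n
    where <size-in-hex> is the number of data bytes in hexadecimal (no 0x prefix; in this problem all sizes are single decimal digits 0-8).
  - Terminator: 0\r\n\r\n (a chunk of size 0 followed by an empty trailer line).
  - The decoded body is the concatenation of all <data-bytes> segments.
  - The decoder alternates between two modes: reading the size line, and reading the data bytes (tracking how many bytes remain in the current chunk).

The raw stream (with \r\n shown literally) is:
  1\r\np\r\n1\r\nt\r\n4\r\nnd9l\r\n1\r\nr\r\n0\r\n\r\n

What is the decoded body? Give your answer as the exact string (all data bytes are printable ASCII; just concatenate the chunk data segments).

Answer: ptnd9lr

Derivation:
Chunk 1: stream[0..1]='1' size=0x1=1, data at stream[3..4]='p' -> body[0..1], body so far='p'
Chunk 2: stream[6..7]='1' size=0x1=1, data at stream[9..10]='t' -> body[1..2], body so far='pt'
Chunk 3: stream[12..13]='4' size=0x4=4, data at stream[15..19]='nd9l' -> body[2..6], body so far='ptnd9l'
Chunk 4: stream[21..22]='1' size=0x1=1, data at stream[24..25]='r' -> body[6..7], body so far='ptnd9lr'
Chunk 5: stream[27..28]='0' size=0 (terminator). Final body='ptnd9lr' (7 bytes)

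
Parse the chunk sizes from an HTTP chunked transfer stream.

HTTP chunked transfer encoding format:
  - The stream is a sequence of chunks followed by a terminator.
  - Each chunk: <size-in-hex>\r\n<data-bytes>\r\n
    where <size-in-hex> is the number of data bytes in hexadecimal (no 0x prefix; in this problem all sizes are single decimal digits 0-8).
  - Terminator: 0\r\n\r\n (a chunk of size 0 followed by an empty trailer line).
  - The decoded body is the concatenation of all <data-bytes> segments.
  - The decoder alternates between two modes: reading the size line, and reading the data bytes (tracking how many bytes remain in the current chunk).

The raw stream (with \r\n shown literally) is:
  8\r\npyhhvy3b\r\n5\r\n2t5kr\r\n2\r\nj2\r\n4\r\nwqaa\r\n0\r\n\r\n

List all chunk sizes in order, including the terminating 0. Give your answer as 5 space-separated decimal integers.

Chunk 1: stream[0..1]='8' size=0x8=8, data at stream[3..11]='pyhhvy3b' -> body[0..8], body so far='pyhhvy3b'
Chunk 2: stream[13..14]='5' size=0x5=5, data at stream[16..21]='2t5kr' -> body[8..13], body so far='pyhhvy3b2t5kr'
Chunk 3: stream[23..24]='2' size=0x2=2, data at stream[26..28]='j2' -> body[13..15], body so far='pyhhvy3b2t5krj2'
Chunk 4: stream[30..31]='4' size=0x4=4, data at stream[33..37]='wqaa' -> body[15..19], body so far='pyhhvy3b2t5krj2wqaa'
Chunk 5: stream[39..40]='0' size=0 (terminator). Final body='pyhhvy3b2t5krj2wqaa' (19 bytes)

Answer: 8 5 2 4 0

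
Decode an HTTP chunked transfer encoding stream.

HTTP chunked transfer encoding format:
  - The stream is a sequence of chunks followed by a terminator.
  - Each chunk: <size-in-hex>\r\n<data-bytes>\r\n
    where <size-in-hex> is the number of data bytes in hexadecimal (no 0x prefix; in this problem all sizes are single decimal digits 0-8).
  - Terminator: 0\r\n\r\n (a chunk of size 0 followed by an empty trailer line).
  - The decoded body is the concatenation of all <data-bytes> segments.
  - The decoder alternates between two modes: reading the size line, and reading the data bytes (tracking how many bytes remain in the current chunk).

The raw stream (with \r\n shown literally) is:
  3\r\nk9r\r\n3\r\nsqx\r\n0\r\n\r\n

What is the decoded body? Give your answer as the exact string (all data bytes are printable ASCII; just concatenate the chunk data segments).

Answer: k9rsqx

Derivation:
Chunk 1: stream[0..1]='3' size=0x3=3, data at stream[3..6]='k9r' -> body[0..3], body so far='k9r'
Chunk 2: stream[8..9]='3' size=0x3=3, data at stream[11..14]='sqx' -> body[3..6], body so far='k9rsqx'
Chunk 3: stream[16..17]='0' size=0 (terminator). Final body='k9rsqx' (6 bytes)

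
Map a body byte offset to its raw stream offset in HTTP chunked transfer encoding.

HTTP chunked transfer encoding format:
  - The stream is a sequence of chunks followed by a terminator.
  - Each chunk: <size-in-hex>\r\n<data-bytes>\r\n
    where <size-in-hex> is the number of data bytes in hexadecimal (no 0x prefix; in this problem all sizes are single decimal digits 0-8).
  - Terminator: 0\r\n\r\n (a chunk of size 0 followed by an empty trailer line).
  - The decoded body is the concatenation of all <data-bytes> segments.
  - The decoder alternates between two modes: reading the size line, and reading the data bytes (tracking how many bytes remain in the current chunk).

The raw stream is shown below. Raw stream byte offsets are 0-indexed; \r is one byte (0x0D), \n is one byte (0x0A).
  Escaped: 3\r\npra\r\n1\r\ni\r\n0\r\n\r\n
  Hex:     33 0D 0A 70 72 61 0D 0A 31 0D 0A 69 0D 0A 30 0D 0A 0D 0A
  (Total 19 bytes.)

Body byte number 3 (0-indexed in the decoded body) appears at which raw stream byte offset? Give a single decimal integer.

Answer: 11

Derivation:
Chunk 1: stream[0..1]='3' size=0x3=3, data at stream[3..6]='pra' -> body[0..3], body so far='pra'
Chunk 2: stream[8..9]='1' size=0x1=1, data at stream[11..12]='i' -> body[3..4], body so far='prai'
Chunk 3: stream[14..15]='0' size=0 (terminator). Final body='prai' (4 bytes)
Body byte 3 at stream offset 11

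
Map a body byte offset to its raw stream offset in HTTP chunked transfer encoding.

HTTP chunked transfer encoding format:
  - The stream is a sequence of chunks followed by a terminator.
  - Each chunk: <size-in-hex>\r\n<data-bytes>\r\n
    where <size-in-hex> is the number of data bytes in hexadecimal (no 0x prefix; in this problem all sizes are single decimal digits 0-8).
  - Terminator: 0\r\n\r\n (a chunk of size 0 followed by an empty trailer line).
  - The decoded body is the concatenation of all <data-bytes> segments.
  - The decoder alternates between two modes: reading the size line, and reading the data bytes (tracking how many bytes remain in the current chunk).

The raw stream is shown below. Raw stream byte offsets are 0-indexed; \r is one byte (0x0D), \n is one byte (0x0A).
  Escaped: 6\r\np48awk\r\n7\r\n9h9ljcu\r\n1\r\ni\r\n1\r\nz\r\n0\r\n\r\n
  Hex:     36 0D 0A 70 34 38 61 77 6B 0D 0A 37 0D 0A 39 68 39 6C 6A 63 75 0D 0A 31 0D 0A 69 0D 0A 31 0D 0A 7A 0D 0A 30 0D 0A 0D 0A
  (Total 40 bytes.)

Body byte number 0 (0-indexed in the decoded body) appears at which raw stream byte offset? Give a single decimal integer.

Answer: 3

Derivation:
Chunk 1: stream[0..1]='6' size=0x6=6, data at stream[3..9]='p48awk' -> body[0..6], body so far='p48awk'
Chunk 2: stream[11..12]='7' size=0x7=7, data at stream[14..21]='9h9ljcu' -> body[6..13], body so far='p48awk9h9ljcu'
Chunk 3: stream[23..24]='1' size=0x1=1, data at stream[26..27]='i' -> body[13..14], body so far='p48awk9h9ljcui'
Chunk 4: stream[29..30]='1' size=0x1=1, data at stream[32..33]='z' -> body[14..15], body so far='p48awk9h9ljcuiz'
Chunk 5: stream[35..36]='0' size=0 (terminator). Final body='p48awk9h9ljcuiz' (15 bytes)
Body byte 0 at stream offset 3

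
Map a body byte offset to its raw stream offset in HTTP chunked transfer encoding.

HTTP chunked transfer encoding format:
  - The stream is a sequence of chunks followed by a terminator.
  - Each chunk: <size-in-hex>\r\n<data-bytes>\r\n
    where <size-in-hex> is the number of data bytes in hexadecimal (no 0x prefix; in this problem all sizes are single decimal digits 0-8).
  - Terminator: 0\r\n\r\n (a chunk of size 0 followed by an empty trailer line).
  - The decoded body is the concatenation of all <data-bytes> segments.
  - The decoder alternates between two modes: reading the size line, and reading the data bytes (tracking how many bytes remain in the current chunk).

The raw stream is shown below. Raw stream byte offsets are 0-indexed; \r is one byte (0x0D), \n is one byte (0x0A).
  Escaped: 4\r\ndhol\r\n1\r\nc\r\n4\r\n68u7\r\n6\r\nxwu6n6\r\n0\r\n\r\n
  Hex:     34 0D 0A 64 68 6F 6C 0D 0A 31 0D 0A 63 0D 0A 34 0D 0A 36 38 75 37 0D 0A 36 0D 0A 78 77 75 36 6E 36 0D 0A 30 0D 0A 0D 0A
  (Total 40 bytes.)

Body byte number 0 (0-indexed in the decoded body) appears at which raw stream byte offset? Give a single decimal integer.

Chunk 1: stream[0..1]='4' size=0x4=4, data at stream[3..7]='dhol' -> body[0..4], body so far='dhol'
Chunk 2: stream[9..10]='1' size=0x1=1, data at stream[12..13]='c' -> body[4..5], body so far='dholc'
Chunk 3: stream[15..16]='4' size=0x4=4, data at stream[18..22]='68u7' -> body[5..9], body so far='dholc68u7'
Chunk 4: stream[24..25]='6' size=0x6=6, data at stream[27..33]='xwu6n6' -> body[9..15], body so far='dholc68u7xwu6n6'
Chunk 5: stream[35..36]='0' size=0 (terminator). Final body='dholc68u7xwu6n6' (15 bytes)
Body byte 0 at stream offset 3

Answer: 3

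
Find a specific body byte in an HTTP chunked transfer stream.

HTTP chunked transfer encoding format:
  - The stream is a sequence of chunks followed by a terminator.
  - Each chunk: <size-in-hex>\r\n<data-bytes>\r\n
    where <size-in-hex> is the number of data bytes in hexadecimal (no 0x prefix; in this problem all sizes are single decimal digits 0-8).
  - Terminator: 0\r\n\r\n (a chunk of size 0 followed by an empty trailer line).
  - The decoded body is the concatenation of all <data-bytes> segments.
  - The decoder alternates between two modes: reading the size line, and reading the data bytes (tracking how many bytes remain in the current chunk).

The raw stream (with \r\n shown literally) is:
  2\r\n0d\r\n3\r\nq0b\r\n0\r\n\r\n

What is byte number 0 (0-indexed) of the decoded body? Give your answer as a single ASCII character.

Chunk 1: stream[0..1]='2' size=0x2=2, data at stream[3..5]='0d' -> body[0..2], body so far='0d'
Chunk 2: stream[7..8]='3' size=0x3=3, data at stream[10..13]='q0b' -> body[2..5], body so far='0dq0b'
Chunk 3: stream[15..16]='0' size=0 (terminator). Final body='0dq0b' (5 bytes)
Body byte 0 = '0'

Answer: 0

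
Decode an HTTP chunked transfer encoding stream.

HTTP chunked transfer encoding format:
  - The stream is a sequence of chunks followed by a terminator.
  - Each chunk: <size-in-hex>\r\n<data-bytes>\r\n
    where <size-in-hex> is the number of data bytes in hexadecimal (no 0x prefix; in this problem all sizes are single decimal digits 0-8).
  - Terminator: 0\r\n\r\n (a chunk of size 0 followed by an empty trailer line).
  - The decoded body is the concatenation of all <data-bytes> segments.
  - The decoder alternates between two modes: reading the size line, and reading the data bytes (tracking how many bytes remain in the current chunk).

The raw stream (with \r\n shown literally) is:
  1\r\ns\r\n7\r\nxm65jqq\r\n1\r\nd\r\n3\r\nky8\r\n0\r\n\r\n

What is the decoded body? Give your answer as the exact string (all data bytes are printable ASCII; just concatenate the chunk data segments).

Answer: sxm65jqqdky8

Derivation:
Chunk 1: stream[0..1]='1' size=0x1=1, data at stream[3..4]='s' -> body[0..1], body so far='s'
Chunk 2: stream[6..7]='7' size=0x7=7, data at stream[9..16]='xm65jqq' -> body[1..8], body so far='sxm65jqq'
Chunk 3: stream[18..19]='1' size=0x1=1, data at stream[21..22]='d' -> body[8..9], body so far='sxm65jqqd'
Chunk 4: stream[24..25]='3' size=0x3=3, data at stream[27..30]='ky8' -> body[9..12], body so far='sxm65jqqdky8'
Chunk 5: stream[32..33]='0' size=0 (terminator). Final body='sxm65jqqdky8' (12 bytes)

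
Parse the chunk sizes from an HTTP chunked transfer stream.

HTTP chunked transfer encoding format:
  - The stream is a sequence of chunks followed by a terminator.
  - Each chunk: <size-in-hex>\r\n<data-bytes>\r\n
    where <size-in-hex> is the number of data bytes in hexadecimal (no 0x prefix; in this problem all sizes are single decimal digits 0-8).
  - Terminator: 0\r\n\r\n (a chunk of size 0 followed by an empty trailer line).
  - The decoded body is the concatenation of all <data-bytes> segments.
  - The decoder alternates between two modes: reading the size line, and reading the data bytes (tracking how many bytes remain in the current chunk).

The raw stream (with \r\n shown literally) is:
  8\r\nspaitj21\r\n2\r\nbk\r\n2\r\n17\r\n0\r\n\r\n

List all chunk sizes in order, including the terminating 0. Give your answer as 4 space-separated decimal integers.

Chunk 1: stream[0..1]='8' size=0x8=8, data at stream[3..11]='spaitj21' -> body[0..8], body so far='spaitj21'
Chunk 2: stream[13..14]='2' size=0x2=2, data at stream[16..18]='bk' -> body[8..10], body so far='spaitj21bk'
Chunk 3: stream[20..21]='2' size=0x2=2, data at stream[23..25]='17' -> body[10..12], body so far='spaitj21bk17'
Chunk 4: stream[27..28]='0' size=0 (terminator). Final body='spaitj21bk17' (12 bytes)

Answer: 8 2 2 0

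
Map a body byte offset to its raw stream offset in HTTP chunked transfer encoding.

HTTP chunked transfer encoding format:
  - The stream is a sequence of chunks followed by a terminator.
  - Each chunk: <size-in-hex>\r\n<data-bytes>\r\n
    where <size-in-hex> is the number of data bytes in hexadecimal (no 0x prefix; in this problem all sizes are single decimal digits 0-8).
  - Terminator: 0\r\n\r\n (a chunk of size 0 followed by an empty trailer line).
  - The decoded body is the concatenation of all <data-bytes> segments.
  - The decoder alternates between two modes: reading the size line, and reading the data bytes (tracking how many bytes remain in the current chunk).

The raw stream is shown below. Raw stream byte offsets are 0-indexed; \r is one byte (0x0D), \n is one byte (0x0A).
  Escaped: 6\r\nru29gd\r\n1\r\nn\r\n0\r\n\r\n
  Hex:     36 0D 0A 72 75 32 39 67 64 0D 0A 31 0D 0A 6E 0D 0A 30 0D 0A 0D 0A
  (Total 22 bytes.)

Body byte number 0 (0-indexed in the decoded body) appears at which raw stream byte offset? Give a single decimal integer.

Answer: 3

Derivation:
Chunk 1: stream[0..1]='6' size=0x6=6, data at stream[3..9]='ru29gd' -> body[0..6], body so far='ru29gd'
Chunk 2: stream[11..12]='1' size=0x1=1, data at stream[14..15]='n' -> body[6..7], body so far='ru29gdn'
Chunk 3: stream[17..18]='0' size=0 (terminator). Final body='ru29gdn' (7 bytes)
Body byte 0 at stream offset 3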